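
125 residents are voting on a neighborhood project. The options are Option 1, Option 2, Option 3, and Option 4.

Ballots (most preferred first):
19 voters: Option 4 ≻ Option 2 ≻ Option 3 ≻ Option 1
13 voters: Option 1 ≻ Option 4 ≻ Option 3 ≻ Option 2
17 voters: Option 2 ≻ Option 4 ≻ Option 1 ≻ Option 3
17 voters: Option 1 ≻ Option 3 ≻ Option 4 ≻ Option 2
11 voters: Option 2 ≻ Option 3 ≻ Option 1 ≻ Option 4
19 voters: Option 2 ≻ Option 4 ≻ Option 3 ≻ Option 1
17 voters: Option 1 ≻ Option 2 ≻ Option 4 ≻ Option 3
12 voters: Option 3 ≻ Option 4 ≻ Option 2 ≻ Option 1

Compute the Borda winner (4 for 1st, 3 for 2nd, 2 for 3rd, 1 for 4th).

Option 1: 19×1 + 13×4 + 17×2 + 17×4 + 11×2 + 19×1 + 17×4 + 12×1 = 294
Option 2: 19×3 + 13×1 + 17×4 + 17×1 + 11×4 + 19×4 + 17×3 + 12×2 = 350
Option 3: 19×2 + 13×2 + 17×1 + 17×3 + 11×3 + 19×2 + 17×1 + 12×4 = 268
Option 4: 19×4 + 13×3 + 17×3 + 17×2 + 11×1 + 19×3 + 17×2 + 12×3 = 338

Option 2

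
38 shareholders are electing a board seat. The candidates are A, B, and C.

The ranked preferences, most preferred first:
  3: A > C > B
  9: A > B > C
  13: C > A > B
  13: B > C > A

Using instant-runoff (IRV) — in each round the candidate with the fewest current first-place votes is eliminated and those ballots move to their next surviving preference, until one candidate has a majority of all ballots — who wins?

Round 1: A 12, B 13, C 13. A eliminated.
Round 2: B 22, C 16. B has a majority (≥20).

B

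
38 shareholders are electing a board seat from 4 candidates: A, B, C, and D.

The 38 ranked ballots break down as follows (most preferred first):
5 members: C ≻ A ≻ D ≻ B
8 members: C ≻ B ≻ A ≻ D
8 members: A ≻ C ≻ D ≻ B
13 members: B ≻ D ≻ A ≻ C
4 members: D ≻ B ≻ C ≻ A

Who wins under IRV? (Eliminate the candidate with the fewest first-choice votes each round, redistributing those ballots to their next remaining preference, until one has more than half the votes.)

Round 1: A 8, B 13, C 13, D 4. D eliminated.
Round 2: A 8, B 17, C 13. A eliminated.
Round 3: B 17, C 21. C has a majority (≥20).

C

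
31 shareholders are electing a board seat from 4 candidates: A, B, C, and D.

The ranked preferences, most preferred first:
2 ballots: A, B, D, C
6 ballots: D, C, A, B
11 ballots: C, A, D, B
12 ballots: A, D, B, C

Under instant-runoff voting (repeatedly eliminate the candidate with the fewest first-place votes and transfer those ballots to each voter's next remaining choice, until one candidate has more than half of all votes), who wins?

Round 1: A 14, B 0, C 11, D 6. B eliminated.
Round 2: A 14, C 11, D 6. D eliminated.
Round 3: A 14, C 17. C has a majority (≥16).

C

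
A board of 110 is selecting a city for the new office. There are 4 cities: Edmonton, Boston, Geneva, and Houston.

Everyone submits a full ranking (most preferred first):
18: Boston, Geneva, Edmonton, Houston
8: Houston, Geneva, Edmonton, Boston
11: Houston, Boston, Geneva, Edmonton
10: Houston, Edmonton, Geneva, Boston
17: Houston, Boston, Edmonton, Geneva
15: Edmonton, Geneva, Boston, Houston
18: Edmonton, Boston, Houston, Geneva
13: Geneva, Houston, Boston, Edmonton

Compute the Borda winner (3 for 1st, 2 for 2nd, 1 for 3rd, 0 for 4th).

Edmonton: 18×1 + 8×1 + 11×0 + 10×2 + 17×1 + 15×3 + 18×3 + 13×0 = 162
Boston: 18×3 + 8×0 + 11×2 + 10×0 + 17×2 + 15×1 + 18×2 + 13×1 = 174
Geneva: 18×2 + 8×2 + 11×1 + 10×1 + 17×0 + 15×2 + 18×0 + 13×3 = 142
Houston: 18×0 + 8×3 + 11×3 + 10×3 + 17×3 + 15×0 + 18×1 + 13×2 = 182

Houston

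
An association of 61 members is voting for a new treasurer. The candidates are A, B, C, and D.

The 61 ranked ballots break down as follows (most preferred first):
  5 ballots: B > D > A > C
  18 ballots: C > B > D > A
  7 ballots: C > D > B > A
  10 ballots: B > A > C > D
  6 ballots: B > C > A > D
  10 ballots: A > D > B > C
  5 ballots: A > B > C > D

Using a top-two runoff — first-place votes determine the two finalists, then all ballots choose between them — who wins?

B

Round 1 first-place votes: A 15, B 21, C 25, D 0. C and B advance.
Runoff: C is ranked above B on 25 ballots, B above C on 36.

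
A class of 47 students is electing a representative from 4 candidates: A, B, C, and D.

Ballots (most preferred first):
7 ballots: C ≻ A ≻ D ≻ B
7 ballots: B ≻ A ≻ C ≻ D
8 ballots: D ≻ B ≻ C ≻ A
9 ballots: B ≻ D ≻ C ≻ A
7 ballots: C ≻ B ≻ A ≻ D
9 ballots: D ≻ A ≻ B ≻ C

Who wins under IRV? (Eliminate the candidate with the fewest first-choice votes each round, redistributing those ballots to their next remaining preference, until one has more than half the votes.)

Round 1: A 0, B 16, C 14, D 17. A eliminated.
Round 2: B 16, C 14, D 17. C eliminated.
Round 3: B 23, D 24. D has a majority (≥24).

D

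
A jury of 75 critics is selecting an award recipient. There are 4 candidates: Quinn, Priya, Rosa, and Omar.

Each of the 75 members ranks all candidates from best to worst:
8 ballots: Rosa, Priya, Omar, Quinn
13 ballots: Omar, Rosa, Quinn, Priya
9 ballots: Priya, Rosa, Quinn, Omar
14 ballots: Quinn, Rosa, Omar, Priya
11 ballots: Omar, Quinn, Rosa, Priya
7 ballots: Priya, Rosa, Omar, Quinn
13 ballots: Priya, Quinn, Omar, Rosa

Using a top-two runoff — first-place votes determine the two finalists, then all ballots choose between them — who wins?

Omar

Round 1 first-place votes: Quinn 14, Priya 29, Rosa 8, Omar 24. Priya and Omar advance.
Runoff: Priya is ranked above Omar on 37 ballots, Omar above Priya on 38.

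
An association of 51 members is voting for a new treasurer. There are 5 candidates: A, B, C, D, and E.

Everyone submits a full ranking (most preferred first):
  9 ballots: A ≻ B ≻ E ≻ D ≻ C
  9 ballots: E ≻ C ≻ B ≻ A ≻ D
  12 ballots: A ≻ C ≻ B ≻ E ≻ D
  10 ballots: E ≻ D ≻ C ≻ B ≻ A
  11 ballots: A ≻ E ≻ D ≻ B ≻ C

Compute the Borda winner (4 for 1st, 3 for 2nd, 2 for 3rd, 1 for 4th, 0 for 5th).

E

A: 9×4 + 9×1 + 12×4 + 10×0 + 11×4 = 137
B: 9×3 + 9×2 + 12×2 + 10×1 + 11×1 = 90
C: 9×0 + 9×3 + 12×3 + 10×2 + 11×0 = 83
D: 9×1 + 9×0 + 12×0 + 10×3 + 11×2 = 61
E: 9×2 + 9×4 + 12×1 + 10×4 + 11×3 = 139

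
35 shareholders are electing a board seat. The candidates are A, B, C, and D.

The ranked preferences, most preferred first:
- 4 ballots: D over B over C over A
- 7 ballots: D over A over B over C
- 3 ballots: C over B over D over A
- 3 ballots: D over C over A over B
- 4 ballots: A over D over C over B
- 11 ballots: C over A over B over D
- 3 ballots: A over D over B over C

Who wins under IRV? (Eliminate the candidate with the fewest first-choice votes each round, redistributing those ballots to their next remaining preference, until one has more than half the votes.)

D

Round 1: A 7, B 0, C 14, D 14. B eliminated.
Round 2: A 7, C 14, D 14. A eliminated.
Round 3: C 14, D 21. D has a majority (≥18).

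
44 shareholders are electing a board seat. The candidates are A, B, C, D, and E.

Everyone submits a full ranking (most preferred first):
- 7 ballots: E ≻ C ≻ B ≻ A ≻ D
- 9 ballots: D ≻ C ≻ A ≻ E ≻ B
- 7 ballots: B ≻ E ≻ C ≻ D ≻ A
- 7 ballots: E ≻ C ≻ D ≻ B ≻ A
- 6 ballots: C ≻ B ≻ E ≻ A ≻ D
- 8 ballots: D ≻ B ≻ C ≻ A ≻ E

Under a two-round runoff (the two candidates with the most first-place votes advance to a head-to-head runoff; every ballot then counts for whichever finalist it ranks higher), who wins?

E

Round 1 first-place votes: A 0, B 7, C 6, D 17, E 14. D and E advance.
Runoff: D is ranked above E on 17 ballots, E above D on 27.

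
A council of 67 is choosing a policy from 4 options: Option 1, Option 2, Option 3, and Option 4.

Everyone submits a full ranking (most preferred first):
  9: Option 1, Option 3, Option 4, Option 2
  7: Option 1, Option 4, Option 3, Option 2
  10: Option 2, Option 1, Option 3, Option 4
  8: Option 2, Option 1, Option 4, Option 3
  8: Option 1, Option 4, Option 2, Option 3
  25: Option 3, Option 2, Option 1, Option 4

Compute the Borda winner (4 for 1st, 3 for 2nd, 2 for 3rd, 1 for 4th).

Option 1: 9×4 + 7×4 + 10×3 + 8×3 + 8×4 + 25×2 = 200
Option 2: 9×1 + 7×1 + 10×4 + 8×4 + 8×2 + 25×3 = 179
Option 3: 9×3 + 7×2 + 10×2 + 8×1 + 8×1 + 25×4 = 177
Option 4: 9×2 + 7×3 + 10×1 + 8×2 + 8×3 + 25×1 = 114

Option 1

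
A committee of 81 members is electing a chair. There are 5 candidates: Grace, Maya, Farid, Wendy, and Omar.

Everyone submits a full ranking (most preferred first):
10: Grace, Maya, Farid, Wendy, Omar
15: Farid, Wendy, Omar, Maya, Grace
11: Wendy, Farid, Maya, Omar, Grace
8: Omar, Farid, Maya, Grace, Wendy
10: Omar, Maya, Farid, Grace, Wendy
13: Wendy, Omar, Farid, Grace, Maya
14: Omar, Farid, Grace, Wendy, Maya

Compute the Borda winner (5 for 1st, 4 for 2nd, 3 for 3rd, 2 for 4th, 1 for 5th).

Farid

Grace: 10×5 + 15×1 + 11×1 + 8×2 + 10×2 + 13×2 + 14×3 = 180
Maya: 10×4 + 15×2 + 11×3 + 8×3 + 10×4 + 13×1 + 14×1 = 194
Farid: 10×3 + 15×5 + 11×4 + 8×4 + 10×3 + 13×3 + 14×4 = 306
Wendy: 10×2 + 15×4 + 11×5 + 8×1 + 10×1 + 13×5 + 14×2 = 246
Omar: 10×1 + 15×3 + 11×2 + 8×5 + 10×5 + 13×4 + 14×5 = 289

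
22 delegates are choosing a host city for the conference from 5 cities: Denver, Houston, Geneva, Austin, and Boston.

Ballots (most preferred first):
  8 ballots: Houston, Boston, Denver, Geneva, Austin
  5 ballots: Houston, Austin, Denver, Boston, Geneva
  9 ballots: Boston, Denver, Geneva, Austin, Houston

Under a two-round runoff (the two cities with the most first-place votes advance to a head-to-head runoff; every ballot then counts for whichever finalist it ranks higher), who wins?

Houston

Round 1 first-place votes: Denver 0, Houston 13, Geneva 0, Austin 0, Boston 9. Houston and Boston advance.
Runoff: Houston is ranked above Boston on 13 ballots, Boston above Houston on 9.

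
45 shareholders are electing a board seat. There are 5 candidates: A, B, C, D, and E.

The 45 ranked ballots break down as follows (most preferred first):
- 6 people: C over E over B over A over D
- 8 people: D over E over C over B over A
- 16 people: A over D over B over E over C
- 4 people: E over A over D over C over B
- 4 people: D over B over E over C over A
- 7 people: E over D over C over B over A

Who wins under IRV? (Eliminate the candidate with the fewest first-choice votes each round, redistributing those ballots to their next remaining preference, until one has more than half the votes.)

E

Round 1: A 16, B 0, C 6, D 12, E 11. B eliminated.
Round 2: A 16, C 6, D 12, E 11. C eliminated.
Round 3: A 16, D 12, E 17. D eliminated.
Round 4: A 16, E 29. E has a majority (≥23).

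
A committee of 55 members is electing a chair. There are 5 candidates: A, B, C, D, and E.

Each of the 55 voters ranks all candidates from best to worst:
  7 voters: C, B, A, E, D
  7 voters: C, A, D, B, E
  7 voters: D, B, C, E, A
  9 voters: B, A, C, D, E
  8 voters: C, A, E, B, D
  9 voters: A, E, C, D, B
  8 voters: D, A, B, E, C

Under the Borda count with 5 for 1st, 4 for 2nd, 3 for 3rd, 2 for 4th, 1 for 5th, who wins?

A

A: 7×3 + 7×4 + 7×1 + 9×4 + 8×4 + 9×5 + 8×4 = 201
B: 7×4 + 7×2 + 7×4 + 9×5 + 8×2 + 9×1 + 8×3 = 164
C: 7×5 + 7×5 + 7×3 + 9×3 + 8×5 + 9×3 + 8×1 = 193
D: 7×1 + 7×3 + 7×5 + 9×2 + 8×1 + 9×2 + 8×5 = 147
E: 7×2 + 7×1 + 7×2 + 9×1 + 8×3 + 9×4 + 8×2 = 120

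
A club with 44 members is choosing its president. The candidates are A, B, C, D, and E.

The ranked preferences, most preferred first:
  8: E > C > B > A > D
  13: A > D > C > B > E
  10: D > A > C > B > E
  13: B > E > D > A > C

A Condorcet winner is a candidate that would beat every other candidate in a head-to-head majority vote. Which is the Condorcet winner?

D

D vs A: 23–21
D vs B: 23–21
D vs C: 36–8
D vs E: 23–21
D beats every other candidate.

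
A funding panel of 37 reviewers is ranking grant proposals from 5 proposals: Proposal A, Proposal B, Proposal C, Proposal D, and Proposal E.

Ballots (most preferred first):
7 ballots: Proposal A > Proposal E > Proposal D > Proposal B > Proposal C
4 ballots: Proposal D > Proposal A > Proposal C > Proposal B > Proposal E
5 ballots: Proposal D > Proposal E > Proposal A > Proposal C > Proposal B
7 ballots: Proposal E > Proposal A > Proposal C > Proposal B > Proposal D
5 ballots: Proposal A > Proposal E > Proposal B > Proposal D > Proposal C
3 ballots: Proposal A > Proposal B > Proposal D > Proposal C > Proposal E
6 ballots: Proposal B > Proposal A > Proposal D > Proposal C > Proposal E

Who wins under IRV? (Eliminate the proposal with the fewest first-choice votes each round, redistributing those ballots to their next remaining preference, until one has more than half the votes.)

Round 1: Proposal A 15, Proposal B 6, Proposal C 0, Proposal D 9, Proposal E 7. Proposal C eliminated.
Round 2: Proposal A 15, Proposal B 6, Proposal D 9, Proposal E 7. Proposal B eliminated.
Round 3: Proposal A 21, Proposal D 9, Proposal E 7. Proposal A has a majority (≥19).

Proposal A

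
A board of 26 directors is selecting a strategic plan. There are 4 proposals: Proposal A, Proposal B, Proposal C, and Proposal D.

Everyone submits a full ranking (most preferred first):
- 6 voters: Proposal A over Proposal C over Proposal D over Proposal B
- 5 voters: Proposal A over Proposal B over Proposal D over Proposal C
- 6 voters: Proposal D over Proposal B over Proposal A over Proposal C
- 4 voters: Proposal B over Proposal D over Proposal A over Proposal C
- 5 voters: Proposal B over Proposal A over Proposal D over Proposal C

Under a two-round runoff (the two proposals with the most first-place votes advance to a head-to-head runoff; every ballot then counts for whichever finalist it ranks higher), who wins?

Round 1 first-place votes: Proposal A 11, Proposal B 9, Proposal C 0, Proposal D 6. Proposal A and Proposal B advance.
Runoff: Proposal A is ranked above Proposal B on 11 ballots, Proposal B above Proposal A on 15.

Proposal B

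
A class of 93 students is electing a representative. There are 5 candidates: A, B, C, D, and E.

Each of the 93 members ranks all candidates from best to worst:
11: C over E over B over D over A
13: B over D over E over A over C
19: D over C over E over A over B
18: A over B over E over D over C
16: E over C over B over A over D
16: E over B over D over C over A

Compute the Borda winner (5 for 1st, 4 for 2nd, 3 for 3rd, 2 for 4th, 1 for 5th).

E

A: 11×1 + 13×2 + 19×2 + 18×5 + 16×2 + 16×1 = 213
B: 11×3 + 13×5 + 19×1 + 18×4 + 16×3 + 16×4 = 301
C: 11×5 + 13×1 + 19×4 + 18×1 + 16×4 + 16×2 = 258
D: 11×2 + 13×4 + 19×5 + 18×2 + 16×1 + 16×3 = 269
E: 11×4 + 13×3 + 19×3 + 18×3 + 16×5 + 16×5 = 354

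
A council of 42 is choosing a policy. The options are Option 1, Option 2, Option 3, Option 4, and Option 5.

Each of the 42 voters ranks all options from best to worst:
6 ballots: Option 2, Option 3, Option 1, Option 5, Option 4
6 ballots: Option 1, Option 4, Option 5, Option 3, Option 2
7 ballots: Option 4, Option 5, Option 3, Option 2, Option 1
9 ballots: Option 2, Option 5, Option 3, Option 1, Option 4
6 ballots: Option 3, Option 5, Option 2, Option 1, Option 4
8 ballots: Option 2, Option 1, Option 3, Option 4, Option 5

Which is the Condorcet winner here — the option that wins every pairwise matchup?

Option 2 vs Option 1: 36–6
Option 2 vs Option 3: 23–19
Option 2 vs Option 4: 29–13
Option 2 vs Option 5: 23–19
Option 2 beats every other option.

Option 2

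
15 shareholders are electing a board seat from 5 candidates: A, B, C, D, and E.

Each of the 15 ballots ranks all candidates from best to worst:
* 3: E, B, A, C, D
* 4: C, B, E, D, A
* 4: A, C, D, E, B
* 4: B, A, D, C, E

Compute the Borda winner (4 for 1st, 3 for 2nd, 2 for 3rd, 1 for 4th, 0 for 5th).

B

A: 3×2 + 4×0 + 4×4 + 4×3 = 34
B: 3×3 + 4×3 + 4×0 + 4×4 = 37
C: 3×1 + 4×4 + 4×3 + 4×1 = 35
D: 3×0 + 4×1 + 4×2 + 4×2 = 20
E: 3×4 + 4×2 + 4×1 + 4×0 = 24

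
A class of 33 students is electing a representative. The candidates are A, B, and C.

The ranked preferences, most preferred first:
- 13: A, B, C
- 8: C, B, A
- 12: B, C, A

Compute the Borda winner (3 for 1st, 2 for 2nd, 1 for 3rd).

A: 13×3 + 8×1 + 12×1 = 59
B: 13×2 + 8×2 + 12×3 = 78
C: 13×1 + 8×3 + 12×2 = 61

B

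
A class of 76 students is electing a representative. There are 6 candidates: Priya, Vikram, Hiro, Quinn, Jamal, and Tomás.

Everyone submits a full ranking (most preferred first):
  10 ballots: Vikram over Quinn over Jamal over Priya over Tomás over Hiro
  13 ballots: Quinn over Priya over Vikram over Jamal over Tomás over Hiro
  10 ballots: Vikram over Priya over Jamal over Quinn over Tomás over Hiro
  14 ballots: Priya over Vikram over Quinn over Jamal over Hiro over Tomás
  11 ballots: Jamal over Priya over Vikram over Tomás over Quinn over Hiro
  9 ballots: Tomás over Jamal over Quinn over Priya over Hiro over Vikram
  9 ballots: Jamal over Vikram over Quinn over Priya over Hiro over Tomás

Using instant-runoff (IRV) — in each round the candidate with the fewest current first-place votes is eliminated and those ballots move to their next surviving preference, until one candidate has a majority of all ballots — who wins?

Round 1: Priya 14, Vikram 20, Hiro 0, Quinn 13, Jamal 20, Tomás 9. Hiro eliminated.
Round 2: Priya 14, Vikram 20, Quinn 13, Jamal 20, Tomás 9. Tomás eliminated.
Round 3: Priya 14, Vikram 20, Quinn 13, Jamal 29. Quinn eliminated.
Round 4: Priya 27, Vikram 20, Jamal 29. Vikram eliminated.
Round 5: Priya 37, Jamal 39. Jamal has a majority (≥39).

Jamal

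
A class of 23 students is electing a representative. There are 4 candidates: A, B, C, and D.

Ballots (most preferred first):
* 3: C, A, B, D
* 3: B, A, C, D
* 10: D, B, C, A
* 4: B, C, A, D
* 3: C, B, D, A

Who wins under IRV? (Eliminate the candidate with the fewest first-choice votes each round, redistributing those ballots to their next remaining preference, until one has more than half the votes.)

Round 1: A 0, B 7, C 6, D 10. A eliminated.
Round 2: B 7, C 6, D 10. C eliminated.
Round 3: B 13, D 10. B has a majority (≥12).

B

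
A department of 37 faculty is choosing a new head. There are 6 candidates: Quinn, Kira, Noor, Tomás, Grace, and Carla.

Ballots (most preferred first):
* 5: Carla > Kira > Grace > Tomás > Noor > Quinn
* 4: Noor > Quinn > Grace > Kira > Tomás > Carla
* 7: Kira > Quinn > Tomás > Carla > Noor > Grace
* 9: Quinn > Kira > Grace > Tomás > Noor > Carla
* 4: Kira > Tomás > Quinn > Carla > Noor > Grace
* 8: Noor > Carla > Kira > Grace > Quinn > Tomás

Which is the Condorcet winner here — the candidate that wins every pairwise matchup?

Kira

Kira vs Quinn: 24–13
Kira vs Noor: 25–12
Kira vs Tomás: 37–0
Kira vs Grace: 33–4
Kira vs Carla: 24–13
Kira beats every other candidate.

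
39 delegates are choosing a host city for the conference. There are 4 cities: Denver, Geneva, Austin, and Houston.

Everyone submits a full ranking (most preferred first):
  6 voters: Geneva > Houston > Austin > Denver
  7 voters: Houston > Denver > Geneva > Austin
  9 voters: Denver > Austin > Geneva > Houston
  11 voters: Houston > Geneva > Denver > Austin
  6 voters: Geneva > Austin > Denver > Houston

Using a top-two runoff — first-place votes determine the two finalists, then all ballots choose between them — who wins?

Geneva

Round 1 first-place votes: Denver 9, Geneva 12, Austin 0, Houston 18. Houston and Geneva advance.
Runoff: Houston is ranked above Geneva on 18 ballots, Geneva above Houston on 21.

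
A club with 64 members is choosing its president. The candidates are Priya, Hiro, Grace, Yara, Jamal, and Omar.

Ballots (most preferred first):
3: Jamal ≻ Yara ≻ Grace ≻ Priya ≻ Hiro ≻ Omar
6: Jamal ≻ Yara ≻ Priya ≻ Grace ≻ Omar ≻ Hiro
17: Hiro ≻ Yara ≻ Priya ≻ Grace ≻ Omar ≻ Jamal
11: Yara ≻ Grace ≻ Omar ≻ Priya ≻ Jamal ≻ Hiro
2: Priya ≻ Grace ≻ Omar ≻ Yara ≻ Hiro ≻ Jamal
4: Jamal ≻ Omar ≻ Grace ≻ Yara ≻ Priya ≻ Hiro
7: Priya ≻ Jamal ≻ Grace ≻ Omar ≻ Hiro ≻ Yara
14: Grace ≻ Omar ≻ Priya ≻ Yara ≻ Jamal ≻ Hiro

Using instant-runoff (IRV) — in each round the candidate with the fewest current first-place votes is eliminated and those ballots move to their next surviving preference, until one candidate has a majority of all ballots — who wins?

Grace

Round 1: Priya 9, Hiro 17, Grace 14, Yara 11, Jamal 13, Omar 0. Omar eliminated.
Round 2: Priya 9, Hiro 17, Grace 14, Yara 11, Jamal 13. Priya eliminated.
Round 3: Hiro 17, Grace 16, Yara 11, Jamal 20. Yara eliminated.
Round 4: Hiro 17, Grace 27, Jamal 20. Hiro eliminated.
Round 5: Grace 44, Jamal 20. Grace has a majority (≥33).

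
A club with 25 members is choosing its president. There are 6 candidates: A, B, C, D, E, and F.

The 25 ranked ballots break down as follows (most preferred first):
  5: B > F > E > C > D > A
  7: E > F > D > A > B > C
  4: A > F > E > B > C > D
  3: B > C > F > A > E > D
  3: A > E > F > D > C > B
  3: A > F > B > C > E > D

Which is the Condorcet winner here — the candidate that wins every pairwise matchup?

F

F vs A: 15–10
F vs B: 17–8
F vs C: 22–3
F vs D: 25–0
F vs E: 15–10
F beats every other candidate.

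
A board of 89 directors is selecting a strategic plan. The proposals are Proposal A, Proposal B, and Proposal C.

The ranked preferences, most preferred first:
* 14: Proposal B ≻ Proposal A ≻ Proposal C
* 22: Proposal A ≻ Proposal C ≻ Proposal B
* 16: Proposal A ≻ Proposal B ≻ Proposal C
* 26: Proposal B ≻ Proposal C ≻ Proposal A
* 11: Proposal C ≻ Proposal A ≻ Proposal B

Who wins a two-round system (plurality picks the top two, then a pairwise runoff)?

Round 1 first-place votes: Proposal A 38, Proposal B 40, Proposal C 11. Proposal B and Proposal A advance.
Runoff: Proposal B is ranked above Proposal A on 40 ballots, Proposal A above Proposal B on 49.

Proposal A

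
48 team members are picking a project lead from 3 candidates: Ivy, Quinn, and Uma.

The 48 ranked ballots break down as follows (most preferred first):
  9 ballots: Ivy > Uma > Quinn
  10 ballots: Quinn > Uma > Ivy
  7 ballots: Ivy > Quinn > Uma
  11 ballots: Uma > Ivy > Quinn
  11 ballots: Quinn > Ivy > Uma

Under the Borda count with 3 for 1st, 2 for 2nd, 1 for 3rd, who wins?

Ivy

Ivy: 9×3 + 10×1 + 7×3 + 11×2 + 11×2 = 102
Quinn: 9×1 + 10×3 + 7×2 + 11×1 + 11×3 = 97
Uma: 9×2 + 10×2 + 7×1 + 11×3 + 11×1 = 89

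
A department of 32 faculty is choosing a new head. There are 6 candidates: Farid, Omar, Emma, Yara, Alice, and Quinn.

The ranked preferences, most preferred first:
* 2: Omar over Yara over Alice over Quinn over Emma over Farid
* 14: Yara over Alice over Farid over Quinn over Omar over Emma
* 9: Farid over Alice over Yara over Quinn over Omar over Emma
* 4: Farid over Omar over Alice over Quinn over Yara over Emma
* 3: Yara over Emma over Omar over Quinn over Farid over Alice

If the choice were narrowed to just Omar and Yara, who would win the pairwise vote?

Yara

Omar is ranked above Yara on 6 ballots; Yara above Omar on 26.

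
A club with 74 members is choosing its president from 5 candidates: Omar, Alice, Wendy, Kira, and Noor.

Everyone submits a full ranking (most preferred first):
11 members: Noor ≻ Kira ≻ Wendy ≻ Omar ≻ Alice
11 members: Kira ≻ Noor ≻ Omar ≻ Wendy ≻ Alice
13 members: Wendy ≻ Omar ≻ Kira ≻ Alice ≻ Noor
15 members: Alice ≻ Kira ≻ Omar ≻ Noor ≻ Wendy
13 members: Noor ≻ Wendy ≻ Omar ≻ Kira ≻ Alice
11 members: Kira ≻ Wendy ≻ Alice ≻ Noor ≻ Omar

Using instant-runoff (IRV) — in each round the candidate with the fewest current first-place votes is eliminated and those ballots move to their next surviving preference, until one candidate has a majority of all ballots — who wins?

Kira

Round 1: Omar 0, Alice 15, Wendy 13, Kira 22, Noor 24. Omar eliminated.
Round 2: Alice 15, Wendy 13, Kira 22, Noor 24. Wendy eliminated.
Round 3: Alice 15, Kira 35, Noor 24. Alice eliminated.
Round 4: Kira 50, Noor 24. Kira has a majority (≥38).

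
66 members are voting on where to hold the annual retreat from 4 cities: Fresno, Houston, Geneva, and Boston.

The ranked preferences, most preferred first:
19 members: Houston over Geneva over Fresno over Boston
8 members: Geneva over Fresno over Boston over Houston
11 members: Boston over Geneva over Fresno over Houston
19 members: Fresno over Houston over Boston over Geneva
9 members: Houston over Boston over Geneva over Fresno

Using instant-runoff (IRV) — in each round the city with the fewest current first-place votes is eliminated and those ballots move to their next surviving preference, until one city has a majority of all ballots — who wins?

Round 1: Fresno 19, Houston 28, Geneva 8, Boston 11. Geneva eliminated.
Round 2: Fresno 27, Houston 28, Boston 11. Boston eliminated.
Round 3: Fresno 38, Houston 28. Fresno has a majority (≥34).

Fresno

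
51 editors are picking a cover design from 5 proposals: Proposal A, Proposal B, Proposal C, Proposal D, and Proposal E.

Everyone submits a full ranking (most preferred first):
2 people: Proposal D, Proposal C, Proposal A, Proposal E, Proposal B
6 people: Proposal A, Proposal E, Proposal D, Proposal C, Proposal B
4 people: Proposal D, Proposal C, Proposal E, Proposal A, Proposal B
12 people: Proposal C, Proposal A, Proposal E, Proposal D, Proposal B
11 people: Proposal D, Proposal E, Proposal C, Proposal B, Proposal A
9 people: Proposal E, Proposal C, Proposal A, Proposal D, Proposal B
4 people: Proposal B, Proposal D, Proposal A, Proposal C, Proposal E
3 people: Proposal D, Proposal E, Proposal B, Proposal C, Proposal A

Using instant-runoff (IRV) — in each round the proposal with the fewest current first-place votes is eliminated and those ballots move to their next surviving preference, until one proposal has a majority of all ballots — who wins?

Round 1: Proposal A 6, Proposal B 4, Proposal C 12, Proposal D 20, Proposal E 9. Proposal B eliminated.
Round 2: Proposal A 6, Proposal C 12, Proposal D 24, Proposal E 9. Proposal A eliminated.
Round 3: Proposal C 12, Proposal D 24, Proposal E 15. Proposal C eliminated.
Round 4: Proposal D 24, Proposal E 27. Proposal E has a majority (≥26).

Proposal E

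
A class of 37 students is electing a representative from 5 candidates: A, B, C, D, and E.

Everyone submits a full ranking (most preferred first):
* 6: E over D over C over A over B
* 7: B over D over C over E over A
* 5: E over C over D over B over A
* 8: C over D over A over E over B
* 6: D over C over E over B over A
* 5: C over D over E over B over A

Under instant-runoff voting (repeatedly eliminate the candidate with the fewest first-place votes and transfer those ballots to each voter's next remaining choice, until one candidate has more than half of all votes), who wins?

Round 1: A 0, B 7, C 13, D 6, E 11. A eliminated.
Round 2: B 7, C 13, D 6, E 11. D eliminated.
Round 3: B 7, C 19, E 11. C has a majority (≥19).

C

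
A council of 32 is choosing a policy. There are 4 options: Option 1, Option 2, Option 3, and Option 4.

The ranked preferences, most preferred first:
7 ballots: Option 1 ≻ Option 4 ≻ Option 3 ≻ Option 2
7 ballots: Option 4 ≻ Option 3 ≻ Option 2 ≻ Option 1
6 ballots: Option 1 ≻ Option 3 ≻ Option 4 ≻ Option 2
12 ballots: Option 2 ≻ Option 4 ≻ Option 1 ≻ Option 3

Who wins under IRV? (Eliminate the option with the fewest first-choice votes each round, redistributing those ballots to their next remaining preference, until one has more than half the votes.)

Round 1: Option 1 13, Option 2 12, Option 3 0, Option 4 7. Option 3 eliminated.
Round 2: Option 1 13, Option 2 12, Option 4 7. Option 4 eliminated.
Round 3: Option 1 13, Option 2 19. Option 2 has a majority (≥17).

Option 2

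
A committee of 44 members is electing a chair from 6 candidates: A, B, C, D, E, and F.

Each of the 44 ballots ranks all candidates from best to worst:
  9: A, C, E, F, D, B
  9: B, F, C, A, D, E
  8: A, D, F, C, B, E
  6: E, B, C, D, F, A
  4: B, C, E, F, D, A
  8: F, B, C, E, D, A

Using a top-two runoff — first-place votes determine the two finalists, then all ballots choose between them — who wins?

Round 1 first-place votes: A 17, B 13, C 0, D 0, E 6, F 8. A and B advance.
Runoff: A is ranked above B on 17 ballots, B above A on 27.

B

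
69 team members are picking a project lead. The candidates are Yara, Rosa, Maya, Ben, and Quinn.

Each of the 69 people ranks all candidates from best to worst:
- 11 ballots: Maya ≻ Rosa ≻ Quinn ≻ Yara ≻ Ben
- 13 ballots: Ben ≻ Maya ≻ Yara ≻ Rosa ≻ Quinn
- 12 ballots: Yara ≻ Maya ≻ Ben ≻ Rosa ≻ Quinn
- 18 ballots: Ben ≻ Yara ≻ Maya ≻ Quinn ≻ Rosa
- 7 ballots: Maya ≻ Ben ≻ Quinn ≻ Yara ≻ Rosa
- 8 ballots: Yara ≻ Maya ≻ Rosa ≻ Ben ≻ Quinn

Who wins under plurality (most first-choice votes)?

First-place votes: Yara 20, Rosa 0, Maya 18, Ben 31, Quinn 0.

Ben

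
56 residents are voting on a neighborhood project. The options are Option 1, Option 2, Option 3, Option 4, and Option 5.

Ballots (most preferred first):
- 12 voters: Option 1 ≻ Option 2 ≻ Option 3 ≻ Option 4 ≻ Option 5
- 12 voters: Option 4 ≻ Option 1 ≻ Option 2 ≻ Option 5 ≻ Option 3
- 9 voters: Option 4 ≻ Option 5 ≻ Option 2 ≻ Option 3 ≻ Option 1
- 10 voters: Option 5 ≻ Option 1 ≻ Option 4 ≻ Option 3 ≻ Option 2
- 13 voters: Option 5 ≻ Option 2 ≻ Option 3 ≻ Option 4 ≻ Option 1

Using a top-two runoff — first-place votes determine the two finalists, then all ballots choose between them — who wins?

Round 1 first-place votes: Option 1 12, Option 2 0, Option 3 0, Option 4 21, Option 5 23. Option 5 and Option 4 advance.
Runoff: Option 5 is ranked above Option 4 on 23 ballots, Option 4 above Option 5 on 33.

Option 4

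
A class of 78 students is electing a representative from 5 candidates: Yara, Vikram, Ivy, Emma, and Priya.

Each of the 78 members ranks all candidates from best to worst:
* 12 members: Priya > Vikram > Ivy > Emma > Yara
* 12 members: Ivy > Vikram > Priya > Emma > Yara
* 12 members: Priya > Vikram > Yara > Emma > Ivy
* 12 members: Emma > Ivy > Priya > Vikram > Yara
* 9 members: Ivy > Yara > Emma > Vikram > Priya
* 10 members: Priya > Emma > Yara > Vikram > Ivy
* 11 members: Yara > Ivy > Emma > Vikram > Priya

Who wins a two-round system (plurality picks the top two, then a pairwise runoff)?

Ivy

Round 1 first-place votes: Yara 11, Vikram 0, Ivy 21, Emma 12, Priya 34. Priya and Ivy advance.
Runoff: Priya is ranked above Ivy on 34 ballots, Ivy above Priya on 44.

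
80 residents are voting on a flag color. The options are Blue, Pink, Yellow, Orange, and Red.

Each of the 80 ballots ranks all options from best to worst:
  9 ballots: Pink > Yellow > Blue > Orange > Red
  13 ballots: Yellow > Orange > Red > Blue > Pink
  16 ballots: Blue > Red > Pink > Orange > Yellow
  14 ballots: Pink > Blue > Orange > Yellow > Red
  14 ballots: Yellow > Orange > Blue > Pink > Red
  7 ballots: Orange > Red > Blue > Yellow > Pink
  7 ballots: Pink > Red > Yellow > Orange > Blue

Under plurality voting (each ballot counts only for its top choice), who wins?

First-place votes: Blue 16, Pink 30, Yellow 27, Orange 7, Red 0.

Pink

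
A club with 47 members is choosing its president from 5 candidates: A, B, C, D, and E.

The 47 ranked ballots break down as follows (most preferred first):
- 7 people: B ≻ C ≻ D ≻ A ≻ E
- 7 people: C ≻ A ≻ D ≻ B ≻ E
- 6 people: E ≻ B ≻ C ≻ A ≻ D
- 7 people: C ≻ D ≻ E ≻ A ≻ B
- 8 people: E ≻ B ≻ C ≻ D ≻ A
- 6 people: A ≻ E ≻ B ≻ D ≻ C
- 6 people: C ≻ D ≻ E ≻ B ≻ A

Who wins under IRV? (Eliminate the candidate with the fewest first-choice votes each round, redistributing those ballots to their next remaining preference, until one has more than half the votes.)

C

Round 1: A 6, B 7, C 20, D 0, E 14. D eliminated.
Round 2: A 6, B 7, C 20, E 14. A eliminated.
Round 3: B 7, C 20, E 20. B eliminated.
Round 4: C 27, E 20. C has a majority (≥24).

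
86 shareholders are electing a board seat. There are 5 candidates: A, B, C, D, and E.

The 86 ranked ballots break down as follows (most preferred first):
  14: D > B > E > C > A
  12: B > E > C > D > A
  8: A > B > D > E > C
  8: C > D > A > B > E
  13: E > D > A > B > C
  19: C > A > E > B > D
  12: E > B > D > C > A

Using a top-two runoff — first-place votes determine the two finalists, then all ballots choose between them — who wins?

E

Round 1 first-place votes: A 8, B 12, C 27, D 14, E 25. C and E advance.
Runoff: C is ranked above E on 27 ballots, E above C on 59.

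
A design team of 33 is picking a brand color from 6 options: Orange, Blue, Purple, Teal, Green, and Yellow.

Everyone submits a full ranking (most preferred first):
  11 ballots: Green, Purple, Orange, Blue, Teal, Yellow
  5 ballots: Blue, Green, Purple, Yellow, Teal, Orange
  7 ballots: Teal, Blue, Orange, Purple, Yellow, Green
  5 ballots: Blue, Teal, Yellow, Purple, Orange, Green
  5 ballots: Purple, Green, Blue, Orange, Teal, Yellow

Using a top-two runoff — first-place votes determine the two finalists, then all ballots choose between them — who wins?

Round 1 first-place votes: Orange 0, Blue 10, Purple 5, Teal 7, Green 11, Yellow 0. Green and Blue advance.
Runoff: Green is ranked above Blue on 16 ballots, Blue above Green on 17.

Blue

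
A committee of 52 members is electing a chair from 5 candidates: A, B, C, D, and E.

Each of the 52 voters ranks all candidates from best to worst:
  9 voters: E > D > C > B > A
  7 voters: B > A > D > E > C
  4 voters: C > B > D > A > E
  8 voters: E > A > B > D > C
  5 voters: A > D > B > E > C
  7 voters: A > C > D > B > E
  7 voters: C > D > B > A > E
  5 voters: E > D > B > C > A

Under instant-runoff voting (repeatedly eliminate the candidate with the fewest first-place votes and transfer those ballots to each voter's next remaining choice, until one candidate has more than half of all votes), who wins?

A

Round 1: A 12, B 7, C 11, D 0, E 22. D eliminated.
Round 2: A 12, B 7, C 11, E 22. B eliminated.
Round 3: A 19, C 11, E 22. C eliminated.
Round 4: A 30, E 22. A has a majority (≥27).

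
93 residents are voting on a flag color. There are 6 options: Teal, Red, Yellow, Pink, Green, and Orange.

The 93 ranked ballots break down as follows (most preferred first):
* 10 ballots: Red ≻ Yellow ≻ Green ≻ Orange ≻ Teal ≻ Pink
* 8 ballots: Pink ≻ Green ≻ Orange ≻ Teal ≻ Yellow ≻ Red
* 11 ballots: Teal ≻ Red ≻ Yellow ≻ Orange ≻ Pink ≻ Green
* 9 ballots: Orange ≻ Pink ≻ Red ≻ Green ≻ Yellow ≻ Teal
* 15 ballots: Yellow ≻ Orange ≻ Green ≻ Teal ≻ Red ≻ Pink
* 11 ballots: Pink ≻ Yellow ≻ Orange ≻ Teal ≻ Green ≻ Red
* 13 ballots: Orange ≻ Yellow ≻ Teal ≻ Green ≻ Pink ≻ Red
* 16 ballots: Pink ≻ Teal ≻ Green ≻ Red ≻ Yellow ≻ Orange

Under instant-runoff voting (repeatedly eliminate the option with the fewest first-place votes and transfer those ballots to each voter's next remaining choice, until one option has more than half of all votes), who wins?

Yellow

Round 1: Teal 11, Red 10, Yellow 15, Pink 35, Green 0, Orange 22. Green eliminated.
Round 2: Teal 11, Red 10, Yellow 15, Pink 35, Orange 22. Red eliminated.
Round 3: Teal 11, Yellow 25, Pink 35, Orange 22. Teal eliminated.
Round 4: Yellow 36, Pink 35, Orange 22. Orange eliminated.
Round 5: Yellow 49, Pink 44. Yellow has a majority (≥47).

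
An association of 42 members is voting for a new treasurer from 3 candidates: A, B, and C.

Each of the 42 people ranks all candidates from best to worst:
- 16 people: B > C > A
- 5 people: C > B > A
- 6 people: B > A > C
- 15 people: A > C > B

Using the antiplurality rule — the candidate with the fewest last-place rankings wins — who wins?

Last-place votes: A 21, B 15, C 6.

C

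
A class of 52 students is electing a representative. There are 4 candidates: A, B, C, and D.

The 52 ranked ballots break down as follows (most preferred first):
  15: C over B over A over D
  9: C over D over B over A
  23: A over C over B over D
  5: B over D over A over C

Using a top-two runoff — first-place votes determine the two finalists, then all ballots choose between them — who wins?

Round 1 first-place votes: A 23, B 5, C 24, D 0. C and A advance.
Runoff: C is ranked above A on 24 ballots, A above C on 28.

A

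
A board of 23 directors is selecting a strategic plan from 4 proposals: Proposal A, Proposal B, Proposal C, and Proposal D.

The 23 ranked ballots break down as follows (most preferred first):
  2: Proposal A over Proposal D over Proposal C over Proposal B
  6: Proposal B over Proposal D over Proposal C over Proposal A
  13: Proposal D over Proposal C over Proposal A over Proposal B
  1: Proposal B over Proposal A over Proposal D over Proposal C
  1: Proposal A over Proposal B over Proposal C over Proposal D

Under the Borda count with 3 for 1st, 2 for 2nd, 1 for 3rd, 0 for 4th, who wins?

Proposal D

Proposal A: 2×3 + 6×0 + 13×1 + 1×2 + 1×3 = 24
Proposal B: 2×0 + 6×3 + 13×0 + 1×3 + 1×2 = 23
Proposal C: 2×1 + 6×1 + 13×2 + 1×0 + 1×1 = 35
Proposal D: 2×2 + 6×2 + 13×3 + 1×1 + 1×0 = 56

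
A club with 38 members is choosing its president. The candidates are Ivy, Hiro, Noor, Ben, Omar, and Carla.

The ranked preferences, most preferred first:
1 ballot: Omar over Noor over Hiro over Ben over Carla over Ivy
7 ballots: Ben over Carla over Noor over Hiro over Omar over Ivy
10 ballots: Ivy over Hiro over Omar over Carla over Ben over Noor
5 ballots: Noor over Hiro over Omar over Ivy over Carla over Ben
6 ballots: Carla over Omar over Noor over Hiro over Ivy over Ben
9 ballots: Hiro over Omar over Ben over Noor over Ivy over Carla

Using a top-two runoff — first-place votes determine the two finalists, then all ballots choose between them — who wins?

Round 1 first-place votes: Ivy 10, Hiro 9, Noor 5, Ben 7, Omar 1, Carla 6. Ivy and Hiro advance.
Runoff: Ivy is ranked above Hiro on 10 ballots, Hiro above Ivy on 28.

Hiro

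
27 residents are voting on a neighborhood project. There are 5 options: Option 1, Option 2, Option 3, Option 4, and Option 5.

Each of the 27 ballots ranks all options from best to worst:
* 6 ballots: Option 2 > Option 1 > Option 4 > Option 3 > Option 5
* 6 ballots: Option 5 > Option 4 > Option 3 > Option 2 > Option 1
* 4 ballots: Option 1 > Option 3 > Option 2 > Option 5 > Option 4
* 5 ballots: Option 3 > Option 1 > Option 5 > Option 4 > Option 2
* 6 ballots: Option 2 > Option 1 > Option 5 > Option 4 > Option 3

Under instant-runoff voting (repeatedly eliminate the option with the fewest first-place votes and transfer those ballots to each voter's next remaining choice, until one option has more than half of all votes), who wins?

Round 1: Option 1 4, Option 2 12, Option 3 5, Option 4 0, Option 5 6. Option 4 eliminated.
Round 2: Option 1 4, Option 2 12, Option 3 5, Option 5 6. Option 1 eliminated.
Round 3: Option 2 12, Option 3 9, Option 5 6. Option 5 eliminated.
Round 4: Option 2 12, Option 3 15. Option 3 has a majority (≥14).

Option 3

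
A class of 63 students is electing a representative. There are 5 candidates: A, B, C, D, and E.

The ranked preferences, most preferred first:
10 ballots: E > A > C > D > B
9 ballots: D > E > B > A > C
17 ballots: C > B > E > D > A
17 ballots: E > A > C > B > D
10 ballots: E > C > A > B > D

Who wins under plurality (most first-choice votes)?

E

First-place votes: A 0, B 0, C 17, D 9, E 37.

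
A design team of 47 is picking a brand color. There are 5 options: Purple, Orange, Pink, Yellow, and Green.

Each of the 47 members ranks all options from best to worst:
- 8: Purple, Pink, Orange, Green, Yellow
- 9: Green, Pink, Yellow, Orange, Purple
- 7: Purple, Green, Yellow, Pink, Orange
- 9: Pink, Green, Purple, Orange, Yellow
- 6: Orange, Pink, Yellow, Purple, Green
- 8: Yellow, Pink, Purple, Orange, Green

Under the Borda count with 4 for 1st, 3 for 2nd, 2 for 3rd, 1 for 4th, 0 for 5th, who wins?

Pink

Purple: 8×4 + 9×0 + 7×4 + 9×2 + 6×1 + 8×2 = 100
Orange: 8×2 + 9×1 + 7×0 + 9×1 + 6×4 + 8×1 = 66
Pink: 8×3 + 9×3 + 7×1 + 9×4 + 6×3 + 8×3 = 136
Yellow: 8×0 + 9×2 + 7×2 + 9×0 + 6×2 + 8×4 = 76
Green: 8×1 + 9×4 + 7×3 + 9×3 + 6×0 + 8×0 = 92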